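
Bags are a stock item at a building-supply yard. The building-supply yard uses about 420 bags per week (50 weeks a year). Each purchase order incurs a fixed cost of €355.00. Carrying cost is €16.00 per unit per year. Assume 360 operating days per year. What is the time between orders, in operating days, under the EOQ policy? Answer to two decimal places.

T ≈ 16.55 days

Annual demand D = 420 × 50 = 21,000.
Q* = √(2DS/H) = √(2 × 21,000 × 355 / 16) ≈ 965.34.
Cycle time = Q*/D × 360 = 965.34 / 21,000 × 360 ≈ 16.549 days.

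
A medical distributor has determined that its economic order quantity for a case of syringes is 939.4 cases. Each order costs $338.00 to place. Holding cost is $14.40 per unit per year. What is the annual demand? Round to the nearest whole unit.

Squaring Q* = √(2DS/H) gives Q*² = 2DS/H.
From Q* = √(2DS/H): D = Q*²H / (2S) = 939.4² × 14.4 / (2 × 338) = 18798.228.

D ≈ 18,798 cases per year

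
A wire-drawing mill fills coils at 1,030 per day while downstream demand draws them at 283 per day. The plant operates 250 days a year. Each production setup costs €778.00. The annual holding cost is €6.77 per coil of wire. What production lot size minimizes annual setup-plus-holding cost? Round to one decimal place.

Q* ≈ 4,735.1 coils

Annual demand D = 283 × 250 = 70,750.
Production build-up factor (1 − d/p) = 1 − 283/1,030 = 0.7252.
Q* = √(2DS / (H(1 − d/p))) = √(2 × 70,750 × 778 / (6.77 × 0.7252)).
= √(110,087,000 / 4.9099) ≈ 4735.131.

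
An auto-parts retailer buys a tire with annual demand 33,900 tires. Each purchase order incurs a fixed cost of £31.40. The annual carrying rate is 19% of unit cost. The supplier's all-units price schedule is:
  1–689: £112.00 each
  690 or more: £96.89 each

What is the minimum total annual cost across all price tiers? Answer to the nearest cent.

Holding cost per unit per year at price C is H = 0.19·C.
Candidates are each tier's EOQ (if it falls in that tier) and each price-break quantity.
EOQ at £112.00 = 316.3 (feasible in tier 1): TC = 33,900×£112.00 + (33,900/316.3)×31.4 + (316.3/2)×0.19×£112.00 = £3,803,530.78.
EOQ at £96.89 = 340.1 < 690, so use break Q=690: TC = 33,900×£96.89 + (33,900/690.0)×31.4 + (690.0/2)×0.19×£96.89 = £3,292,464.84.
Lowest total cost among the candidates is at Q = 690.0.

TC* ≈ £3,292,464.84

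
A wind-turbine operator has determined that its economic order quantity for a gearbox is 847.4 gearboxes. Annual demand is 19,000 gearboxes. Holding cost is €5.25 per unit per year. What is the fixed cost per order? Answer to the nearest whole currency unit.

Invert the EOQ relation Q*² = 2DS/H.
From Q* = √(2DS/H): S = Q*²H / (2D) = 847.4² × 5.25 / (2 × 19,000) = 99.2094.

S ≈ €99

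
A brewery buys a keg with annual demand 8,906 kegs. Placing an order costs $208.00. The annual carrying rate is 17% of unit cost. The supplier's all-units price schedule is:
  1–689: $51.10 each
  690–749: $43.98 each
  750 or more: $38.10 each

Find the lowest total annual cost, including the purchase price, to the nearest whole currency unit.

TC* ≈ $344,217

Holding cost per unit per year at price C is H = 0.17·C.
Candidates are each tier's EOQ (if it falls in that tier) and each price-break quantity.
EOQ at $51.10 = 653.1 (feasible in tier 1): TC = 8,906×$51.10 + (8,906/653.1)×208 + (653.1/2)×0.17×$51.10 = $460,769.73.
EOQ at $43.98 = 703.9 (feasible in tier 2): TC = 8,906×$43.98 + (8,906/703.9)×208 + (703.9/2)×0.17×$43.98 = $396,948.96.
EOQ at $38.10 = 756.3 (feasible in tier 3): TC = 8,906×$38.10 + (8,906/756.3)×208 + (756.3/2)×0.17×$38.10 = $344,217.23.
Lowest total cost among the candidates is at Q = 756.3.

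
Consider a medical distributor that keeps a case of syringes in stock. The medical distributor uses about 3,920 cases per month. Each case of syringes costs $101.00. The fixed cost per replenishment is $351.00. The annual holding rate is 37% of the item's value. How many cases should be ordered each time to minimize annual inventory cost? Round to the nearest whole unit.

Annual demand D = 3,920 × 12 = 47,040.
Holding cost H = 0.37 × $101.00 = $37.3700 per unit per year.
EOQ = √(2DS / H) = √(2 × 47,040 × 351 / 37.37).
= √(33,022,080 / 37.37) = √883,652.1274 ≈ 940.028.

Q* ≈ 940 cases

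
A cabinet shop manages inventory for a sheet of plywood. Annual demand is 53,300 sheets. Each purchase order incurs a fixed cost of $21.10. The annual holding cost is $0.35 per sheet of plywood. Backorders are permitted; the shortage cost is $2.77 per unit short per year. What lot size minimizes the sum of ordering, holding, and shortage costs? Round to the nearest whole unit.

With planned backorders, Q* = √(2DS/H) · √((H+B)/B).
√(2DS/H) = √(2 × 53,300 × 21.1 / 0.35) = 2535.046.
√((H+B)/B) = √((0.35+2.77)/2.77) = 1.0613.
Q* ≈ 2690.439.

Q* ≈ 2,690 sheets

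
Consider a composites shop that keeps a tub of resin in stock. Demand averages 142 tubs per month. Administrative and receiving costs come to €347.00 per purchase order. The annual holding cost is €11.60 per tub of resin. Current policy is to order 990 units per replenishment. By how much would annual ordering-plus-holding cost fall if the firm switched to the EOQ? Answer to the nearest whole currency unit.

Annual demand D = 142 × 12 = 1,704.
EOQ = √(2DS/H) = √(2 × 1,704 × 347 / 11.6) ≈ 319.29.
Cost at Q* = (D/Q*)S + (Q*/2)H = √(2DSH) ≈ €3,703.77.
Cost at Q = 990: (1,704/990)×347 + (990/2)×11.6 = €597.26 + €5,742.00 = €6,339.26.
Excess = €6,339.26 − €3,703.77 = €2,635.49.

Extra cost ≈ €2,635 per year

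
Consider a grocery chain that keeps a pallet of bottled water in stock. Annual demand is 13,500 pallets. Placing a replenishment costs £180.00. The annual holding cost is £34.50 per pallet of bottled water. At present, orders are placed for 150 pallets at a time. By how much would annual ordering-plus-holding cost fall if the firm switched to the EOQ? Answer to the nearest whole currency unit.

EOQ = √(2DS/H) = √(2 × 13,500 × 180 / 34.5) ≈ 375.33.
Cost at Q* = (D/Q*)S + (Q*/2)H = √(2DSH) ≈ £12,948.75.
Cost at Q = 150: (13,500/150)×180 + (150/2)×34.5 = £16,200.00 + £2,587.50 = £18,787.50.
Excess = £18,787.50 − £12,948.75 = £5,838.75.

Extra cost ≈ £5,839 per year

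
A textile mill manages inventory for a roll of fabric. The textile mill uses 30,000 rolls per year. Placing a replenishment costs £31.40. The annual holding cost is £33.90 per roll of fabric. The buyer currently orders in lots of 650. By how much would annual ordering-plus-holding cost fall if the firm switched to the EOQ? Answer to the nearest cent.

Extra cost ≈ £4,475.01 per year

EOQ = √(2DS/H) = √(2 × 30,000 × 31.4 / 33.9) ≈ 235.74.
Cost at Q* = (D/Q*)S + (Q*/2)H = √(2DSH) ≈ £7,991.72.
Cost at Q = 650: (30,000/650)×31.4 + (650/2)×33.9 = £1,449.23 + £11,017.50 = £12,466.73.
Excess = £12,466.73 − £7,991.72 = £4,475.01.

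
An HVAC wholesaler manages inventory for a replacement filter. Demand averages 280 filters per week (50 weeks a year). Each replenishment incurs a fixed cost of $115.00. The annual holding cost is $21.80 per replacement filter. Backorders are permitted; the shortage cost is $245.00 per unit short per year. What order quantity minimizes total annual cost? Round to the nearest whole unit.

Annual demand D = 280 × 50 = 14,000.
With planned backorders, Q* = √(2DS/H) · √((H+B)/B).
√(2DS/H) = √(2 × 14,000 × 115 / 21.8) = 384.326.
√((H+B)/B) = √((21.8+245)/245) = 1.0435.
Q* ≈ 401.060.

Q* ≈ 401 filters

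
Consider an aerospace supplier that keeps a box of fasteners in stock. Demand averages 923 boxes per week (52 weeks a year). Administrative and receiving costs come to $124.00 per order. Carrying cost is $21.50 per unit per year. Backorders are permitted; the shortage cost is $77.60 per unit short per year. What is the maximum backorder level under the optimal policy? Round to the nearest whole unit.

S* ≈ 182 boxes

Annual demand D = 923 × 52 = 47,996.
With planned backorders, Q* = √(2DS/H) · √((H+B)/B).
√(2DS/H) = √(2 × 47,996 × 124 / 21.5) = 744.062.
√((H+B)/B) = √((21.5+77.6)/77.6) = 1.1301.
Q* ≈ 840.843.
S* = Q* · H/(H+B) = 840.843 × 21.5/99.1 ≈ 182.423.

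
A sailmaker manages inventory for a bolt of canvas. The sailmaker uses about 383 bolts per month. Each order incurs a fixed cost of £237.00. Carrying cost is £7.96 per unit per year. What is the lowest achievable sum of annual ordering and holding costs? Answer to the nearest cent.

TC* ≈ £4,164.24

Annual demand D = 383 × 12 = 4,596.
Q* = √(2DS/H) = √(2 × 4,596 × 237 / 7.96) ≈ 523.15.
At Q*, ordering cost (D/Q*)S equals holding cost (Q*/2)H, each = √(DSH/2).
Minimum total = √(2DSH) = √(2 × 4,596 × 237 × 7.96) ≈ 4164.240.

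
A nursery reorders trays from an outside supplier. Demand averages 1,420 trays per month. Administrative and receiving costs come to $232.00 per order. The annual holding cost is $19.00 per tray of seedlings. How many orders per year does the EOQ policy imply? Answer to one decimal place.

N ≈ 26.4 orders per year

Annual demand D = 1,420 × 12 = 17,040.
EOQ = √(2DS/H) = √(2 × 17,040 × 232 / 19) ≈ 645.09.
Orders per year = D / Q* = 17,040 / 645.09 ≈ 26.415.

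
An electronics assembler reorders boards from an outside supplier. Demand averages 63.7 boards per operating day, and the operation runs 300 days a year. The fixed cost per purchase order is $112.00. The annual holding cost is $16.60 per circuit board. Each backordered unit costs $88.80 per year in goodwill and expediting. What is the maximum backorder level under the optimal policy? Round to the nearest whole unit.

Annual demand D = 63.7 × 300 = 19,110.
With planned backorders, Q* = √(2DS/H) · √((H+B)/B).
√(2DS/H) = √(2 × 19,110 × 112 / 16.6) = 507.809.
√((H+B)/B) = √((16.6+88.8)/88.8) = 1.0895.
Q* ≈ 553.241.
S* = Q* · H/(H+B) = 553.241 × 16.6/105.4 ≈ 87.133.

S* ≈ 87 boards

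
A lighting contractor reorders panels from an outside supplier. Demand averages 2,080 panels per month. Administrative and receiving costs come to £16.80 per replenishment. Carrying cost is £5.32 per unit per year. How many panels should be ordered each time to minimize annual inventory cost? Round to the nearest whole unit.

Annual demand D = 2,080 × 12 = 24,960.
EOQ = √(2DS / H) = √(2 × 24,960 × 16.8 / 5.32).
= √(838,656 / 5.32) = √157,642.1053 ≈ 397.042.

Q* ≈ 397 panels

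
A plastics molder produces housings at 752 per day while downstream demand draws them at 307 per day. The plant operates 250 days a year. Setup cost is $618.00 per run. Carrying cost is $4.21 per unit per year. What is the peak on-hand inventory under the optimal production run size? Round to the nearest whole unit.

I_max ≈ 3,652 housings

Annual demand D = 307 × 250 = 76,750.
Production build-up factor (1 − d/p) = 1 − 307/752 = 0.5918.
Q* = √(2DS / (H(1 − d/p))) = √(2 × 76,750 × 618 / (4.21 × 0.5918)).
= √(94,863,000 / 2.4913) ≈ 6170.726.
Maximum inventory = Q*(1 − d/p) = 6170.726 × 0.5918 ≈ 3651.560.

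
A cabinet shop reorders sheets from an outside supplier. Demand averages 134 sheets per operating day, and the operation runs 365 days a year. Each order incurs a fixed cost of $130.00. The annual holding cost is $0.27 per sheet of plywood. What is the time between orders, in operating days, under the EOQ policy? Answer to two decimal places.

Annual demand D = 134 × 365 = 48,910.
The optimal lot size = √(2DS/H) = √(2 × 48,910 × 130 / 0.27) ≈ 6862.84.
Cycle time = Q*/D × 365 = 6862.84 / 48,910 × 365 ≈ 51.215 days.

T ≈ 51.22 days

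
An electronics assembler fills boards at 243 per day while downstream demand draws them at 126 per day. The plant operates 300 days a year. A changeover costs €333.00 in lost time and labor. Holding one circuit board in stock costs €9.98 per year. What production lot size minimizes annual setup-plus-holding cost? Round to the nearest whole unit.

Annual demand D = 126 × 300 = 37,800.
Production build-up factor (1 − d/p) = 1 − 126/243 = 0.4815.
Q* = √(2DS / (H(1 − d/p))) = √(2 × 37,800 × 333 / (9.98 × 0.4815)).
= √(25,174,800 / 4.8052) ≈ 2288.906.

Q* ≈ 2,289 boards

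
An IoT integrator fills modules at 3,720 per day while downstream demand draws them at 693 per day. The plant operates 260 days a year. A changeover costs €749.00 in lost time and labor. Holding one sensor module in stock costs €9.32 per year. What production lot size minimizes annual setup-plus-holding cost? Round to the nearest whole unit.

Q* ≈ 5,966 modules

Annual demand D = 693 × 260 = 180,180.
Production build-up factor (1 − d/p) = 1 − 693/3,720 = 0.8137.
Q* = √(2DS / (H(1 − d/p))) = √(2 × 180,180 × 749 / (9.32 × 0.8137)).
= √(269,909,640 / 7.5838) ≈ 5965.770.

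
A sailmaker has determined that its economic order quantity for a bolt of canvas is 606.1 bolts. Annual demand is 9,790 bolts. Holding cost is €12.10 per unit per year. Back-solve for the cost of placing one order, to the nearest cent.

S ≈ €227.02

The basic EOQ model gives Q* = √(2DS/H); rearrange for the unknown.
From Q* = √(2DS/H): S = Q*²H / (2D) = 606.1² × 12.1 / (2 × 9,790) = 227.0185.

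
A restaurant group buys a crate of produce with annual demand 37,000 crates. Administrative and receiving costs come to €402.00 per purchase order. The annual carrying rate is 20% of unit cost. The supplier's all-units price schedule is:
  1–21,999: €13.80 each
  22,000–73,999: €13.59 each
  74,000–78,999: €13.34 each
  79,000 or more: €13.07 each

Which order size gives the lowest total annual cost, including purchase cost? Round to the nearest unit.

Holding cost per unit per year at price C is H = 0.20·C.
For each price level, check whether its EOQ is feasible; otherwise the best quantity at that price is the breakpoint.
EOQ at €13.80 = 3283.0 (feasible in tier 1): TC = 37,000×€13.80 + (37,000/3283.0)×402 + (3283.0/2)×0.20×€13.80 = €519,661.15.
EOQ at €13.59 = 3308.3 < 22000, so use break Q=22000: TC = 37,000×€13.59 + (37,000/22000.0)×402 + (22000.0/2)×0.20×€13.59 = €533,404.09.
EOQ at €13.34 = 3339.2 < 74000, so use break Q=74000: TC = 37,000×€13.34 + (37,000/74000.0)×402 + (74000.0/2)×0.20×€13.34 = €592,497.00.
EOQ at €13.07 = 3373.5 < 79000, so use break Q=79000: TC = 37,000×€13.07 + (37,000/79000.0)×402 + (79000.0/2)×0.20×€13.07 = €587,031.28.
Lowest total cost is €519,661.15 at Q = 3283.0.

Q* ≈ 3,283 crates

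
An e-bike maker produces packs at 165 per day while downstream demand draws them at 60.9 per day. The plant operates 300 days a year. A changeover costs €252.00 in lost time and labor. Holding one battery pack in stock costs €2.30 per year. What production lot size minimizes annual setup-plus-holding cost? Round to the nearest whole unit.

Q* ≈ 2,519 packs

Annual demand D = 60.9 × 300 = 18,270.
Production build-up factor (1 − d/p) = 1 − 60.9/165 = 0.6309.
Q* = √(2DS / (H(1 − d/p))) = √(2 × 18,270 × 252 / (2.3 × 0.6309)).
= √(9,208,080 / 1.4511) ≈ 2519.053.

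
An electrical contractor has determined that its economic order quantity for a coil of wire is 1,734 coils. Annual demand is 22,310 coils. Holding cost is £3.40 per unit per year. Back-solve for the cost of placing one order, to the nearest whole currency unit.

S ≈ £229

Invert the EOQ relation Q*² = 2DS/H.
From Q* = √(2DS/H): S = Q*²H / (2D) = 1,734² × 3.4 / (2 × 22,310) = 229.1118.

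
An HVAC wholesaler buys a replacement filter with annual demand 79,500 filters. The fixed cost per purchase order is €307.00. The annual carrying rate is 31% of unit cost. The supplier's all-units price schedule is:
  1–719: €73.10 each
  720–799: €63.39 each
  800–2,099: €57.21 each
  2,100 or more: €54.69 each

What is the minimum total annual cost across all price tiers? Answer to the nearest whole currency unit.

Holding cost per unit per year at price C is H = 0.31·C.
Candidates are each tier's EOQ (if it falls in that tier) and each price-break quantity.
Tier 1 (€73.10): EOQ = 1467.7 exceeds tier's upper bound 719, so this tier is dominated.
Tier 2 (€63.39): EOQ = 1576.1 exceeds tier's upper bound 799, so this tier is dominated.
EOQ at €57.21 = 1659.0 (feasible in tier 3): TC = 79,500×€57.21 + (79,500/1659.0)×307 + (1659.0/2)×0.31×€57.21 = €4,577,617.84.
EOQ at €54.69 = 1696.8 < 2100, so use break Q=2100: TC = 79,500×€54.69 + (79,500/2100.0)×307 + (2100.0/2)×0.31×€54.69 = €4,377,278.74.
Lowest total cost among the candidates is at Q = 2100.0.

TC* ≈ €4,377,279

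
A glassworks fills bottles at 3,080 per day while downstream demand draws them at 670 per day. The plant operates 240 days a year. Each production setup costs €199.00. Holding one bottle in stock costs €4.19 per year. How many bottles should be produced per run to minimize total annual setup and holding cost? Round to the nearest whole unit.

Annual demand D = 670 × 240 = 160,800.
Production build-up factor (1 − d/p) = 1 − 670/3,080 = 0.7825.
Q* = √(2DS / (H(1 − d/p))) = √(2 × 160,800 × 199 / (4.19 × 0.7825)).
= √(63,998,400 / 3.2785) ≈ 4418.190.

Q* ≈ 4,418 bottles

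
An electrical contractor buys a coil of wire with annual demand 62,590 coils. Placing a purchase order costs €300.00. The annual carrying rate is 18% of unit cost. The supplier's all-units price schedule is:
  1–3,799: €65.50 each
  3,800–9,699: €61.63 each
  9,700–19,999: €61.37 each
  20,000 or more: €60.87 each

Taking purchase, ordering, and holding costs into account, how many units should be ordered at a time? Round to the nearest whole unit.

Holding cost per unit per year at price C is H = 0.18·C.
For each price level, check whether its EOQ is feasible; otherwise the best quantity at that price is the breakpoint.
EOQ at €65.50 = 1784.7 (feasible in tier 1): TC = 62,590×€65.50 + (62,590/1784.7)×300 + (1784.7/2)×0.18×€65.50 = €4,120,686.90.
EOQ at €61.63 = 1839.9 < 3800, so use break Q=3800: TC = 62,590×€61.63 + (62,590/3800.0)×300 + (3800.0/2)×0.18×€61.63 = €3,883,440.48.
EOQ at €61.37 = 1843.8 < 9700, so use break Q=9700: TC = 62,590×€61.37 + (62,590/9700.0)×300 + (9700.0/2)×0.18×€61.37 = €3,896,660.08.
EOQ at €60.87 = 1851.4 < 20000, so use break Q=20000: TC = 62,590×€60.87 + (62,590/20000.0)×300 + (20000.0/2)×0.18×€60.87 = €3,920,358.15.
Lowest total cost is €3,883,440.48 at Q = 3800.0.

Q* ≈ 3,800 coils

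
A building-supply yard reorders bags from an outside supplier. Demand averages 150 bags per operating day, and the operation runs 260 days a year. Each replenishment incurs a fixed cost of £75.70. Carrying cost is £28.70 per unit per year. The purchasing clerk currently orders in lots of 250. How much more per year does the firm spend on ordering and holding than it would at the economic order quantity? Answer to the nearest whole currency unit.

Extra cost ≈ £2,379 per year

Annual demand D = 150 × 260 = 39,000.
EOQ = √(2DS/H) = √(2 × 39,000 × 75.7 / 28.7) ≈ 453.58.
Cost at Q* = (D/Q*)S + (Q*/2)H = √(2DSH) ≈ £13,017.76.
Cost at Q = 250: (39,000/250)×75.7 + (250/2)×28.7 = £11,809.20 + £3,587.50 = £15,396.70.
Excess = £15,396.70 − £13,017.76 = £2,378.94.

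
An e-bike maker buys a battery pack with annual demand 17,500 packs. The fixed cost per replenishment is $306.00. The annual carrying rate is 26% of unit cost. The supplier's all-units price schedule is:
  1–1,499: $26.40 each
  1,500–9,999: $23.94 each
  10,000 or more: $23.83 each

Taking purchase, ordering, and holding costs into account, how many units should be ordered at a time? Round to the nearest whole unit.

Holding cost per unit per year at price C is H = 0.26·C.
Candidates are each tier's EOQ (if it falls in that tier) and each price-break quantity.
EOQ at $26.40 = 1249.1 (feasible in tier 1): TC = 17,500×$26.40 + (17,500/1249.1)×306 + (1249.1/2)×0.26×$26.40 = $470,574.00.
EOQ at $23.94 = 1311.7 < 1500, so use break Q=1500: TC = 17,500×$23.94 + (17,500/1500.0)×306 + (1500.0/2)×0.26×$23.94 = $427,188.30.
EOQ at $23.83 = 1314.8 < 10000, so use break Q=10000: TC = 17,500×$23.83 + (17,500/10000.0)×306 + (10000.0/2)×0.26×$23.83 = $448,539.50.
Lowest total cost is $427,188.30 at Q = 1500.0.

Q* ≈ 1,500 packs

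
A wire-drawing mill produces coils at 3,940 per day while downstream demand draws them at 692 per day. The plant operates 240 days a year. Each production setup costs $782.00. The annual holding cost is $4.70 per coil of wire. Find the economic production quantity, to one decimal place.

Annual demand D = 692 × 240 = 166,080.
Production build-up factor (1 − d/p) = 1 − 692/3,940 = 0.8244.
Q* = √(2DS / (H(1 − d/p))) = √(2 × 166,080 × 782 / (4.7 × 0.8244)).
= √(259,749,120 / 3.8745) ≈ 8187.819.

Q* ≈ 8,187.8 coils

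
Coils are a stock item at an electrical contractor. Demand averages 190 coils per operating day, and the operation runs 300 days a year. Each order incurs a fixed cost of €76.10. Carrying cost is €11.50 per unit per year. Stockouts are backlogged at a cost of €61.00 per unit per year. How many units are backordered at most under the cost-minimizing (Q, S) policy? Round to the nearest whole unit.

S* ≈ 150 coils

Annual demand D = 190 × 300 = 57,000.
With planned backorders, Q* = √(2DS/H) · √((H+B)/B).
√(2DS/H) = √(2 × 57,000 × 76.1 / 11.5) = 868.552.
√((H+B)/B) = √((11.5+61)/61) = 1.0902.
Q* ≈ 946.891.
S* = Q* · H/(H+B) = 946.891 × 11.5/72.5 ≈ 150.196.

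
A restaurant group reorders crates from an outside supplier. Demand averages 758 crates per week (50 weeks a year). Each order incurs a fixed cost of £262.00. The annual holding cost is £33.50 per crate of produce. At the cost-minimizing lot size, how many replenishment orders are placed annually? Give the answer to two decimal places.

N ≈ 49.22 orders per year

Annual demand D = 758 × 50 = 37,900.
EOQ = √(2DS/H) = √(2 × 37,900 × 262 / 33.5) ≈ 769.95.
Orders per year = D / Q* = 37,900 / 769.95 ≈ 49.224.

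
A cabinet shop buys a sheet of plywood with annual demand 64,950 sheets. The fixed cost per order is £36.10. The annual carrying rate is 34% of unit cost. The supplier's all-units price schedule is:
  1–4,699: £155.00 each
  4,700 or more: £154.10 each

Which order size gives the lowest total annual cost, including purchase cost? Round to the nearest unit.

Holding cost per unit per year at price C is H = 0.34·C.
Evaluate total cost at each tier's feasible EOQ or, if the EOQ is below the tier, at the tier's minimum quantity.
EOQ at £155.00 = 298.3 (feasible in tier 1): TC = 64,950×£155.00 + (64,950/298.3)×36.1 + (298.3/2)×0.34×£155.00 = £10,082,970.40.
EOQ at £154.10 = 299.2 < 4700, so use break Q=4700: TC = 64,950×£154.10 + (64,950/4700.0)×36.1 + (4700.0/2)×0.34×£154.10 = £10,132,419.77.
Lowest total cost is £10,082,970.40 at Q = 298.3.

Q* ≈ 298 sheets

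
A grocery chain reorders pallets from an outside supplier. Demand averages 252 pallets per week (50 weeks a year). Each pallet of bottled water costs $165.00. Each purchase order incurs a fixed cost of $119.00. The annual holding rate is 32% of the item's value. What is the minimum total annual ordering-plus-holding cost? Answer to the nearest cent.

Annual demand D = 252 × 50 = 12,600.
Holding cost H = 0.32 × $165.00 = $52.8000 per unit per year.
EOQ = √(2DS/H) = √(2 × 12,600 × 119 / 52.8) ≈ 238.32.
At Q*, ordering cost (D/Q*)S equals holding cost (Q*/2)H, each = √(DSH/2).
Minimum total = √(2DSH) = √(2 × 12,600 × 119 × 52.8) ≈ 12583.189.

TC* ≈ $12,583.19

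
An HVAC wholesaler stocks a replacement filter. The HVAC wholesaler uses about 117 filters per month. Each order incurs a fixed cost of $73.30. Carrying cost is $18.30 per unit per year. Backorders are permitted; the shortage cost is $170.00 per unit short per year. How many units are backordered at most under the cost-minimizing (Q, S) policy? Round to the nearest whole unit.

Annual demand D = 117 × 12 = 1,404.
With planned backorders, Q* = √(2DS/H) · √((H+B)/B).
√(2DS/H) = √(2 × 1,404 × 73.3 / 18.3) = 106.053.
√((H+B)/B) = √((18.3+170)/170) = 1.0524.
Q* ≈ 111.616.
S* = Q* · H/(H+B) = 111.616 × 18.3/188.3 ≈ 10.847.

S* ≈ 11 filters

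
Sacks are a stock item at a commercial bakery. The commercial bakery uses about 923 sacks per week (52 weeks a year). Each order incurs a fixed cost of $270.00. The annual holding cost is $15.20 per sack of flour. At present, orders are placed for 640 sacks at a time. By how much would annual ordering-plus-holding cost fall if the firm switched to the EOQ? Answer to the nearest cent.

Annual demand D = 923 × 52 = 47,996.
EOQ = √(2DS/H) = √(2 × 47,996 × 270 / 15.2) ≈ 1305.80.
Cost at Q* = (D/Q*)S + (Q*/2)H = √(2DSH) ≈ $19,848.20.
Cost at Q = 640: (47,996/640)×270 + (640/2)×15.2 = $20,248.31 + $4,864.00 = $25,112.31.
Excess = $25,112.31 − $19,848.20 = $5,264.11.

Extra cost ≈ $5,264.11 per year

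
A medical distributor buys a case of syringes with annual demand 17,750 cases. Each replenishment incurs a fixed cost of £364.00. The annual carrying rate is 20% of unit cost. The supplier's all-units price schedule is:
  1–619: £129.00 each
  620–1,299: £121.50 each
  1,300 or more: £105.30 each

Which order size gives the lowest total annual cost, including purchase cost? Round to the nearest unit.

Q* ≈ 1,300 cases

Holding cost per unit per year at price C is H = 0.20·C.
For each price level, check whether its EOQ is feasible; otherwise the best quantity at that price is the breakpoint.
Tier 1 (£129.00): EOQ = 707.7 exceeds tier's upper bound 619, so this tier is dominated.
EOQ at £121.50 = 729.2 (feasible in tier 2): TC = 17,750×£121.50 + (17,750/729.2)×364 + (729.2/2)×0.20×£121.50 = £2,174,345.17.
EOQ at £105.30 = 783.3 < 1300, so use break Q=1300: TC = 17,750×£105.30 + (17,750/1300.0)×364 + (1300.0/2)×0.20×£105.30 = £1,887,734.00.
Lowest total cost is £1,887,734.00 at Q = 1300.0.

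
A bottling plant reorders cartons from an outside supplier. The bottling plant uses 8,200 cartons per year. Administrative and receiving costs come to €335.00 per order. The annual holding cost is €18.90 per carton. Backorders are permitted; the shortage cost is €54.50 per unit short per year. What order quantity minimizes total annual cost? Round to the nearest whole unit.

With planned backorders, Q* = √(2DS/H) · √((H+B)/B).
√(2DS/H) = √(2 × 8,200 × 335 / 18.9) = 539.155.
√((H+B)/B) = √((18.9+54.5)/54.5) = 1.1605.
Q* ≈ 625.696.

Q* ≈ 626 cartons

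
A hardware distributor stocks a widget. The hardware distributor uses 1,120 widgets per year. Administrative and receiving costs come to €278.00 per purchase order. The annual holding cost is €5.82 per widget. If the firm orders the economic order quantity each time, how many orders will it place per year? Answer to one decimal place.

N ≈ 3.4 orders per year

EOQ = √(2DS/H) = √(2 × 1,120 × 278 / 5.82) ≈ 327.10.
Orders per year = D / Q* = 1,120 / 327.10 ≈ 3.424.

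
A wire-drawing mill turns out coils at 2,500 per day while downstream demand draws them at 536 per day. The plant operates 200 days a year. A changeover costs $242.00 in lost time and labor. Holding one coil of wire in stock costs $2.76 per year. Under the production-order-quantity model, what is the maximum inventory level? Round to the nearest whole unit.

Annual demand D = 536 × 200 = 107,200.
Production build-up factor (1 − d/p) = 1 − 536/2,500 = 0.7856.
Q* = √(2DS / (H(1 − d/p))) = √(2 × 107,200 × 242 / (2.76 × 0.7856)).
= √(51,884,800 / 2.1683) ≈ 4891.756.
Maximum inventory = Q*(1 − d/p) = 4891.756 × 0.7856 ≈ 3842.964.

I_max ≈ 3,843 coils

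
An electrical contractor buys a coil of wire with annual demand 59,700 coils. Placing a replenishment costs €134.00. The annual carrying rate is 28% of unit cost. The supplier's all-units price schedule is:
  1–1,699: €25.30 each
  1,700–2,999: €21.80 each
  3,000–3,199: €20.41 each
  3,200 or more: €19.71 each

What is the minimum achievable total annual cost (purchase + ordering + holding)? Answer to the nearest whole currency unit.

TC* ≈ €1,188,017

Holding cost per unit per year at price C is H = 0.28·C.
Candidates are each tier's EOQ (if it falls in that tier) and each price-break quantity.
EOQ at €25.30 = 1502.8 (feasible in tier 1): TC = 59,700×€25.30 + (59,700/1502.8)×134 + (1502.8/2)×0.28×€25.30 = €1,521,056.18.
EOQ at €21.80 = 1619.0 < 1700, so use break Q=1700: TC = 59,700×€21.80 + (59,700/1700.0)×134 + (1700.0/2)×0.28×€21.80 = €1,311,354.16.
EOQ at €20.41 = 1673.2 < 3000, so use break Q=3000: TC = 59,700×€20.41 + (59,700/3000.0)×134 + (3000.0/2)×0.28×€20.41 = €1,229,715.80.
EOQ at €19.71 = 1702.7 < 3200, so use break Q=3200: TC = 59,700×€19.71 + (59,700/3200.0)×134 + (3200.0/2)×0.28×€19.71 = €1,188,017.02.
Lowest total cost among the candidates is at Q = 3200.0.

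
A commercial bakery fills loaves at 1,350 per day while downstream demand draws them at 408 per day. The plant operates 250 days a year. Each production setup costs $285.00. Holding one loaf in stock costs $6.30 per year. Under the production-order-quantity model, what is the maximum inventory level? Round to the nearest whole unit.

Annual demand D = 408 × 250 = 102,000.
Production build-up factor (1 − d/p) = 1 − 408/1,350 = 0.6978.
Q* = √(2DS / (H(1 − d/p))) = √(2 × 102,000 × 285 / (6.3 × 0.6978)).
= √(58,140,000 / 4.396) ≈ 3636.710.
Maximum inventory = Q*(1 − d/p) = 3636.710 × 0.6978 ≈ 2537.615.

I_max ≈ 2,538 loaves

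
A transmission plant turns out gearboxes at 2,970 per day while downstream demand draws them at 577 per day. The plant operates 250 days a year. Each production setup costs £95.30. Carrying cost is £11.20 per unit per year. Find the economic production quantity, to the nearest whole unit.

Annual demand D = 577 × 250 = 144,250.
Production build-up factor (1 − d/p) = 1 − 577/2,970 = 0.8057.
Q* = √(2DS / (H(1 − d/p))) = √(2 × 144,250 × 95.3 / (11.2 × 0.8057)).
= √(27,494,050 / 9.0241) ≈ 1745.489.

Q* ≈ 1,745 gearboxes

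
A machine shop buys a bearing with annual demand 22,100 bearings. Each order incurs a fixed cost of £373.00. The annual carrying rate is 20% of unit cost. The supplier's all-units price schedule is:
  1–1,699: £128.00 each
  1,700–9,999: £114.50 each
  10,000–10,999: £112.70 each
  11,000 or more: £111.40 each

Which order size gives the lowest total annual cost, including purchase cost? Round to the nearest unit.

Q* ≈ 1,700 bearings

Holding cost per unit per year at price C is H = 0.20·C.
Evaluate total cost at each tier's feasible EOQ or, if the EOQ is below the tier, at the tier's minimum quantity.
EOQ at £128.00 = 802.5 (feasible in tier 1): TC = 22,100×£128.00 + (22,100/802.5)×373 + (802.5/2)×0.20×£128.00 = £2,849,344.02.
EOQ at £114.50 = 848.5 < 1700, so use break Q=1700: TC = 22,100×£114.50 + (22,100/1700.0)×373 + (1700.0/2)×0.20×£114.50 = £2,554,764.00.
EOQ at £112.70 = 855.2 < 10000, so use break Q=10000: TC = 22,100×£112.70 + (22,100/10000.0)×373 + (10000.0/2)×0.20×£112.70 = £2,604,194.33.
EOQ at £111.40 = 860.2 < 11000, so use break Q=11000: TC = 22,100×£111.40 + (22,100/11000.0)×373 + (11000.0/2)×0.20×£111.40 = £2,585,229.39.
Lowest total cost is £2,554,764.00 at Q = 1700.0.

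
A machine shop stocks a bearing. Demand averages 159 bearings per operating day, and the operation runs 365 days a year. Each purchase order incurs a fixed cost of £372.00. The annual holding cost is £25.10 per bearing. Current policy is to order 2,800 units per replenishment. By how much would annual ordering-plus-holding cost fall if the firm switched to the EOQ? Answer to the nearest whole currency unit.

Extra cost ≈ £9,930 per year

Annual demand D = 159 × 365 = 58,035.
EOQ = √(2DS/H) = √(2 × 58,035 × 372 / 25.1) ≈ 1311.58.
Cost at Q* = (D/Q*)S + (Q*/2)H = √(2DSH) ≈ £32,920.64.
Cost at Q = 2,800: (58,035/2,800)×372 + (2,800/2)×25.1 = £7,710.36 + £35,140.00 = £42,850.36.
Excess = £42,850.36 − £32,920.64 = £9,929.72.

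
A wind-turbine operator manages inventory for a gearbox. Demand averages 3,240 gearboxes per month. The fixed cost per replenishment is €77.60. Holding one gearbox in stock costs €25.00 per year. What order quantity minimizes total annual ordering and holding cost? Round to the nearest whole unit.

Annual demand D = 3,240 × 12 = 38,880.
EOQ = √(2DS / H) = √(2 × 38,880 × 77.6 / 25).
= √(6,034,176 / 25) = √241,367.04 ≈ 491.291.

Q* ≈ 491 gearboxes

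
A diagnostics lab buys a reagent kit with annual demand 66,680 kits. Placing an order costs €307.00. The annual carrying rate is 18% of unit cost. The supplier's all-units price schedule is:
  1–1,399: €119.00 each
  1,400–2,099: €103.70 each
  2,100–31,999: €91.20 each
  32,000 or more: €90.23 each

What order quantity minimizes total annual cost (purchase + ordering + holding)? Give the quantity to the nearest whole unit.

Q* ≈ 2,100 kits

Holding cost per unit per year at price C is H = 0.18·C.
For each price level, check whether its EOQ is feasible; otherwise the best quantity at that price is the breakpoint.
EOQ at €119.00 = 1382.5 (feasible in tier 1): TC = 66,680×€119.00 + (66,680/1382.5)×307 + (1382.5/2)×0.18×€119.00 = €7,964,533.63.
EOQ at €103.70 = 1481.0 (feasible in tier 2): TC = 66,680×€103.70 + (66,680/1481.0)×307 + (1481.0/2)×0.18×€103.70 = €6,942,360.43.
EOQ at €91.20 = 1579.2 < 2100, so use break Q=2100: TC = 66,680×€91.20 + (66,680/2100.0)×307 + (2100.0/2)×0.18×€91.20 = €6,108,200.78.
EOQ at €90.23 = 1587.7 < 32000, so use break Q=32000: TC = 66,680×€90.23 + (66,680/32000.0)×307 + (32000.0/2)×0.18×€90.23 = €6,277,038.51.
Lowest total cost is €6,108,200.78 at Q = 2100.0.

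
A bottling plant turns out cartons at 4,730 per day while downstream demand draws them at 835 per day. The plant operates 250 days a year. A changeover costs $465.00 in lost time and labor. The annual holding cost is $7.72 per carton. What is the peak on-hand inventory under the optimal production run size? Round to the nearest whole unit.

I_max ≈ 4,551 cartons

Annual demand D = 835 × 250 = 208,750.
Production build-up factor (1 − d/p) = 1 − 835/4,730 = 0.8235.
Q* = √(2DS / (H(1 − d/p))) = √(2 × 208,750 × 465 / (7.72 × 0.8235)).
= √(194,137,500 / 6.3572) ≈ 5526.153.
Maximum inventory = Q*(1 − d/p) = 5526.153 × 0.8235 ≈ 4550.606.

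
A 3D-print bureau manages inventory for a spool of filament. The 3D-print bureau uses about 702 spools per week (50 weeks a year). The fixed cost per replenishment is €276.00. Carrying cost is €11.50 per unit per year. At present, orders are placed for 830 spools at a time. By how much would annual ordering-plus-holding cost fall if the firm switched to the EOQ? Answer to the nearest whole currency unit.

Annual demand D = 702 × 50 = 35,100.
EOQ = √(2DS/H) = √(2 × 35,100 × 276 / 11.5) ≈ 1298.00.
Cost at Q* = (D/Q*)S + (Q*/2)H = √(2DSH) ≈ €14,926.98.
Cost at Q = 830: (35,100/830)×276 + (830/2)×11.5 = €11,671.81 + €4,772.50 = €16,444.31.
Excess = €16,444.31 − €14,926.98 = €1,517.32.

Extra cost ≈ €1,517 per year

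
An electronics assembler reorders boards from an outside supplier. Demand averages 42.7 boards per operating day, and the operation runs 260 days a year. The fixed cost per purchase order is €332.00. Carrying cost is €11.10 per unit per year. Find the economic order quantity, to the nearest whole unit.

Annual demand D = 42.7 × 260 = 11,102.
EOQ = √(2DS / H) = √(2 × 11,102 × 332 / 11.1).
= √(7,371,728 / 11.1) = √664,119.6396 ≈ 814.935.

Q* ≈ 815 boards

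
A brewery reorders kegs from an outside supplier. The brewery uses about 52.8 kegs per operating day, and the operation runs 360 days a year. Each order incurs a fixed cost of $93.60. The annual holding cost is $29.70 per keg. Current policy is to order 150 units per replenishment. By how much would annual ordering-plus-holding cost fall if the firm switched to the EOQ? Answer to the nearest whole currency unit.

Annual demand D = 52.8 × 360 = 19,008.
EOQ = √(2DS/H) = √(2 × 19,008 × 93.6 / 29.7) ≈ 346.13.
Cost at Q* = (D/Q*)S + (Q*/2)H = √(2DSH) ≈ $10,280.15.
Cost at Q = 150: (19,008/150)×93.6 + (150/2)×29.7 = $11,860.99 + $2,227.50 = $14,088.49.
Excess = $14,088.49 − $10,280.15 = $3,808.34.

Extra cost ≈ $3,808 per year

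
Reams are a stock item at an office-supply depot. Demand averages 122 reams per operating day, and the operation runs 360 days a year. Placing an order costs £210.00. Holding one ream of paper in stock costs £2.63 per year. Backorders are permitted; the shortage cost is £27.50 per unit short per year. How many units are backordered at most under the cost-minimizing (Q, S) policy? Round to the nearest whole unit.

Annual demand D = 122 × 360 = 43,920.
With planned backorders, Q* = √(2DS/H) · √((H+B)/B).
√(2DS/H) = √(2 × 43,920 × 210 / 2.63) = 2648.366.
√((H+B)/B) = √((2.63+27.5)/27.5) = 1.0467.
Q* ≈ 2772.114.
S* = Q* · H/(H+B) = 2772.114 × 2.63/30.13 ≈ 241.973.

S* ≈ 242 reams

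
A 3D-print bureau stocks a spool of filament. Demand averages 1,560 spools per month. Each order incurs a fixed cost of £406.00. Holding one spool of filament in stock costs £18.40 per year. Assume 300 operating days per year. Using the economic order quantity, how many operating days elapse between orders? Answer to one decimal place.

T ≈ 14.6 days

Annual demand D = 1,560 × 12 = 18,720.
The optimal lot size = √(2DS/H) = √(2 × 18,720 × 406 / 18.4) ≈ 908.91.
Cycle time = Q*/D × 300 = 908.91 / 18,720 × 300 ≈ 14.566 days.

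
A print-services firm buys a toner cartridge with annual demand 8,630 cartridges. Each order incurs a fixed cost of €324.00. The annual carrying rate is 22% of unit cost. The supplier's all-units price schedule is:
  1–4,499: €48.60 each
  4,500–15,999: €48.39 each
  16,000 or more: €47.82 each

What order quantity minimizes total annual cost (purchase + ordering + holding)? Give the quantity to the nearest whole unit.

Q* ≈ 723 cartridges

Holding cost per unit per year at price C is H = 0.22·C.
Candidates are each tier's EOQ (if it falls in that tier) and each price-break quantity.
EOQ at €48.60 = 723.2 (feasible in tier 1): TC = 8,630×€48.60 + (8,630/723.2)×324 + (723.2/2)×0.22×€48.60 = €427,150.54.
EOQ at €48.39 = 724.8 < 4500, so use break Q=4500: TC = 8,630×€48.39 + (8,630/4500.0)×324 + (4500.0/2)×0.22×€48.39 = €442,180.11.
EOQ at €47.82 = 729.1 < 16000, so use break Q=16000: TC = 8,630×€47.82 + (8,630/16000.0)×324 + (16000.0/2)×0.22×€47.82 = €497,024.56.
Lowest total cost is €427,150.54 at Q = 723.2.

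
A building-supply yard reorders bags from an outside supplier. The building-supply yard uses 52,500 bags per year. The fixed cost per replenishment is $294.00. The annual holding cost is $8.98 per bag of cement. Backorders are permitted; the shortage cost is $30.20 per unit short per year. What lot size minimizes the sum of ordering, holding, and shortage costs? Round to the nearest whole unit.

With planned backorders, Q* = √(2DS/H) · √((H+B)/B).
√(2DS/H) = √(2 × 52,500 × 294 / 8.98) = 1854.087.
√((H+B)/B) = √((8.98+30.2)/30.2) = 1.1390.
Q* ≈ 2111.830.

Q* ≈ 2,112 bags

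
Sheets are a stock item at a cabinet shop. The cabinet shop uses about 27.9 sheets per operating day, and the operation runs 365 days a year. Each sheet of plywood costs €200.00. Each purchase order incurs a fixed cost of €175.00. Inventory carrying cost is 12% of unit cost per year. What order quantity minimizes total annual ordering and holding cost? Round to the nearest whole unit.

Q* ≈ 385 sheets

Annual demand D = 27.9 × 365 = 10,183.5.
Holding cost H = 0.12 × €200.00 = €24.0000 per unit per year.
EOQ = √(2DS / H) = √(2 × 10,183.5 × 175 / 24).
= √(3,564,225 / 24) = √148,509.375 ≈ 385.369.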